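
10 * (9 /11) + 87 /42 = 1579 /154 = 10.25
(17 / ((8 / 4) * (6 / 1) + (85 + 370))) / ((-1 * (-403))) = 17 / 188201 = 0.00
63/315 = 1/5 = 0.20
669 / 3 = 223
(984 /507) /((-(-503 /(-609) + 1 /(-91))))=-49938 /20969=-2.38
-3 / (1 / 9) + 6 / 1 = -21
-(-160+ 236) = -76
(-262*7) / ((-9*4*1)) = 50.94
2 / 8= 1 / 4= 0.25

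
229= 229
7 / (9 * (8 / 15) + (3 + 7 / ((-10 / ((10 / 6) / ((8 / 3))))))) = 0.95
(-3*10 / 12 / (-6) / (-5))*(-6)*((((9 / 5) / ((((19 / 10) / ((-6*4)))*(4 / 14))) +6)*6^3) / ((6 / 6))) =-150984 / 19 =-7946.53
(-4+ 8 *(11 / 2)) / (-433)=-40 / 433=-0.09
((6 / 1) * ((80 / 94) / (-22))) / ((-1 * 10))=0.02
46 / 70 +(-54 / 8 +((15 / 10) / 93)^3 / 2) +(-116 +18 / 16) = -2018101887 / 16682960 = -120.97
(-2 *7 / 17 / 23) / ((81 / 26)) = -364 / 31671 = -0.01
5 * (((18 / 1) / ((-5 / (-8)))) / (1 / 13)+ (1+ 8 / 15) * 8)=5800 / 3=1933.33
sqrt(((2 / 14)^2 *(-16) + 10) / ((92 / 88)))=2 *sqrt(59961) / 161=3.04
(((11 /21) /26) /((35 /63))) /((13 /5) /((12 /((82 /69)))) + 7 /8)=27324 /853307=0.03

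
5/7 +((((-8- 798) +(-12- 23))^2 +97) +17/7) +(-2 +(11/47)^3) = 514095582559/726761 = 707379.16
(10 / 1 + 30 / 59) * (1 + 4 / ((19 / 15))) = 48980 / 1121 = 43.69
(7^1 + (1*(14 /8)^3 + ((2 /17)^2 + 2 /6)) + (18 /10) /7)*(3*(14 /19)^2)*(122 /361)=10750377029 /1506510760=7.14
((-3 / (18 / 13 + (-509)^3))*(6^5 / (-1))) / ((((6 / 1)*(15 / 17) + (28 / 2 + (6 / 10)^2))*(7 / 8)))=-1031097600 / 100239113271689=-0.00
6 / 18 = 1 / 3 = 0.33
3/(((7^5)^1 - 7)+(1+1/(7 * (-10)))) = 70/392023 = 0.00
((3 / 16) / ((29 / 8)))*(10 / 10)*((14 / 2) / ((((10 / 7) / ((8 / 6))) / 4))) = 196 / 145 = 1.35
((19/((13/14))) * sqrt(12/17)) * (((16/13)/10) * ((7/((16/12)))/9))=7448 * sqrt(51)/43095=1.23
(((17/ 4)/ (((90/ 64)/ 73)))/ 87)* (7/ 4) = 17374/ 3915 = 4.44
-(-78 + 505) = -427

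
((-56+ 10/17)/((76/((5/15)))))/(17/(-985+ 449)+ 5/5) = -42076/167637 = -0.25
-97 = -97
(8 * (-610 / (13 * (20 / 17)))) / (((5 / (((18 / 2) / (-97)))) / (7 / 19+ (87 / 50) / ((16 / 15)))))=56735307 / 4791800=11.84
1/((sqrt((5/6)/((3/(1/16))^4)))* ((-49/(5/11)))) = -2304* sqrt(30)/539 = -23.41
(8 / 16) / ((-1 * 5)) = -0.10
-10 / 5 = -2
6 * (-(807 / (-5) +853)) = -20748 / 5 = -4149.60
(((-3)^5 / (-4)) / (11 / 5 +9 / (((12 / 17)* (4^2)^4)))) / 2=39813120 / 2883839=13.81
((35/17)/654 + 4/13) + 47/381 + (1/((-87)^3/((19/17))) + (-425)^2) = 727761622918485403/4029120406818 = 180625.43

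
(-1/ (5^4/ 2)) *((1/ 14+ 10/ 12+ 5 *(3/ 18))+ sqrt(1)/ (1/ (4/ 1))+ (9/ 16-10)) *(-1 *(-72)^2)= -268488/ 4375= -61.37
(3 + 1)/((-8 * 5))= -1/10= -0.10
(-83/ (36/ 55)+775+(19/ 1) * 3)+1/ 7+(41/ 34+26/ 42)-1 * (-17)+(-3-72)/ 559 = 1733870549/ 2394756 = 724.03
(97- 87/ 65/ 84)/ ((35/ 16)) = 706044/ 15925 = 44.34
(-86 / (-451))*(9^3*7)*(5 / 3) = 731430 / 451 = 1621.80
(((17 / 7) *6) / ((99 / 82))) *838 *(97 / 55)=226625368 / 12705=17837.49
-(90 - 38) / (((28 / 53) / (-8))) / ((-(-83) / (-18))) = -99216 / 581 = -170.77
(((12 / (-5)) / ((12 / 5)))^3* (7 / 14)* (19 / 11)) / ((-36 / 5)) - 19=-18.88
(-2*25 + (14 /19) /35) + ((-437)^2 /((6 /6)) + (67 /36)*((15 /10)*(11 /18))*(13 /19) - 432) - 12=7817142769 /41040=190476.19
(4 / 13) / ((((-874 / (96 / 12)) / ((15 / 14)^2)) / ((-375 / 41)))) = 337500 / 11413129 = 0.03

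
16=16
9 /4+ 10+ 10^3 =4049 /4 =1012.25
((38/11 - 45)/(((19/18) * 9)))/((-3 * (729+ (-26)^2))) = 914/880935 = 0.00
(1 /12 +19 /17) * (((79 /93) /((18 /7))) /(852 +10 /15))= 135485 /291182256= 0.00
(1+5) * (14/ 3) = 28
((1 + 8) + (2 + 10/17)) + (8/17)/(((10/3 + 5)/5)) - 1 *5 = 584/85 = 6.87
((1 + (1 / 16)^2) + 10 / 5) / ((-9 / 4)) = -769 / 576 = -1.34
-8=-8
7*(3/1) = 21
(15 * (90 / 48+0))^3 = 11390625 / 512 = 22247.31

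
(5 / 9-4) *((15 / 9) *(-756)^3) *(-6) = -14882797440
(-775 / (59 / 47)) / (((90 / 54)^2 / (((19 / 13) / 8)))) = -249147 / 6136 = -40.60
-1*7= -7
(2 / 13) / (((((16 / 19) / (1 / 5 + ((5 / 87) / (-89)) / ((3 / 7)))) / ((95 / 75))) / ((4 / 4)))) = 4161247 / 90593100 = 0.05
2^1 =2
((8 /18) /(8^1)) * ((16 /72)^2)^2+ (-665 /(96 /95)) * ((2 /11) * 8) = -1243473349 /1299078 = -957.20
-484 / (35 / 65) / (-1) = 6292 / 7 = 898.86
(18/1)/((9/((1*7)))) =14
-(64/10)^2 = -1024/25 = -40.96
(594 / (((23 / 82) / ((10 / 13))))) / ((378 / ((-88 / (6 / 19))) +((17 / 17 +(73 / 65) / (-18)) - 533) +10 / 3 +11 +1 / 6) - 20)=-9161974800 / 3030982021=-3.02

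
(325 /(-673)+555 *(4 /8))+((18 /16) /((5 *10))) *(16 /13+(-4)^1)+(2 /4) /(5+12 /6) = 1696591609 /6124300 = 277.03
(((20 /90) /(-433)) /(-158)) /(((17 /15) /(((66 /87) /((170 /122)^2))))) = 81862 /73105661085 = 0.00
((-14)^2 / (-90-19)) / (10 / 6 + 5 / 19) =-5586 / 5995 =-0.93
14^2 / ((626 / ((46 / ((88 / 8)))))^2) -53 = -628171513 / 11854249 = -52.99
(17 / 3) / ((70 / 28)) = 34 / 15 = 2.27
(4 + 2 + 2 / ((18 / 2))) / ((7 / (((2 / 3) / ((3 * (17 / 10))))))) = 160 / 1377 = 0.12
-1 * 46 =-46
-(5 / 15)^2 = -1 / 9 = -0.11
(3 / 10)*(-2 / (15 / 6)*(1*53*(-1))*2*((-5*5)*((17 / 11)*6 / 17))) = -3816 / 11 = -346.91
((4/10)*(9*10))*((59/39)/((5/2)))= 1416/65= 21.78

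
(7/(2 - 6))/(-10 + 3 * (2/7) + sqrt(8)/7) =7 * sqrt(2)/1168 + 14/73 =0.20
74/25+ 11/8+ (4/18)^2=71027/16200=4.38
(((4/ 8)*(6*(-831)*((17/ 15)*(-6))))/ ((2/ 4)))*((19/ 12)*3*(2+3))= 805239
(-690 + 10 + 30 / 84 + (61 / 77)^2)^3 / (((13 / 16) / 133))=-19836111738629919973986 / 387070134451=-51246815429.88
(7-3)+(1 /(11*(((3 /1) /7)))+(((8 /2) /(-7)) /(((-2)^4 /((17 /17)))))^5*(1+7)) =299030111 /70992768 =4.21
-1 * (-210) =210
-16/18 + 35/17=179/153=1.17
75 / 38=1.97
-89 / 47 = -1.89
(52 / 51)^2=2704 / 2601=1.04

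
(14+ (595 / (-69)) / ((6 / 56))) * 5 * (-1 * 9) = 68810 / 23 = 2991.74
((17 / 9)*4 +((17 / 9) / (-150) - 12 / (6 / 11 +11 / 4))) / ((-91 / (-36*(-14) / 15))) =-610988 / 424125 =-1.44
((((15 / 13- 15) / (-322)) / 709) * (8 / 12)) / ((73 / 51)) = 3060 / 108327401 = 0.00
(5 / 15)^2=1 / 9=0.11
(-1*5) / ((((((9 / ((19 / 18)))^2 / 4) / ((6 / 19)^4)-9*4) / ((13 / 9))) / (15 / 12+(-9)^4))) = -104996 / 3969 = -26.45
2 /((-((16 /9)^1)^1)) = -9 /8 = -1.12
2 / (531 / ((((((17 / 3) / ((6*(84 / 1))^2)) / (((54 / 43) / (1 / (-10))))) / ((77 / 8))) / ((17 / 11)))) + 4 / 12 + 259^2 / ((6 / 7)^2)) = -3096 / 6882912430697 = -0.00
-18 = -18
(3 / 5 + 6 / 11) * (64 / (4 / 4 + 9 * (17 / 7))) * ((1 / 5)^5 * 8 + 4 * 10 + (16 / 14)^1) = 113407056 / 859375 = 131.96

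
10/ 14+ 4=33/ 7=4.71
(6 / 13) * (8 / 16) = 3 / 13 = 0.23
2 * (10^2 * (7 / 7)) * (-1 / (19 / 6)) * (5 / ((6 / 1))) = -1000 / 19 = -52.63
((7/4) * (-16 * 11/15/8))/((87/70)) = -539/261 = -2.07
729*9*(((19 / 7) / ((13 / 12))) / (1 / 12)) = 17950896 / 91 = 197262.59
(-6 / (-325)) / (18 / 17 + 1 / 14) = 1428 / 87425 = 0.02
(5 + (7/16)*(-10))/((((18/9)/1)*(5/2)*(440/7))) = 7/3520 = 0.00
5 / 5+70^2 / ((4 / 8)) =9801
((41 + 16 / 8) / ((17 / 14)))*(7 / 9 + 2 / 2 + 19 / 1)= 6622 / 9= 735.78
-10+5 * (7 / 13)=-95 / 13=-7.31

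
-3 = -3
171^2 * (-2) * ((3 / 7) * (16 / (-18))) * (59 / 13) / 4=2300292 / 91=25277.93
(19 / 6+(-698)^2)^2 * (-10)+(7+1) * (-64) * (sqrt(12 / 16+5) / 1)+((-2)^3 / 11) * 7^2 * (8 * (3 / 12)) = -469994230051807 / 198 - 256 * sqrt(23) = -2373708233812.62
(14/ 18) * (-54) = -42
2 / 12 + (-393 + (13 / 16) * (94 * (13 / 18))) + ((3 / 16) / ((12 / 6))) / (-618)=-20033509 / 59328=-337.67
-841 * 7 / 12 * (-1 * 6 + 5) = 5887 / 12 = 490.58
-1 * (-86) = 86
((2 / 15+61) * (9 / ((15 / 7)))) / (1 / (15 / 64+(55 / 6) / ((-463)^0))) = 2317259 / 960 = 2413.81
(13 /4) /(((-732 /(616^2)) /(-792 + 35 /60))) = 732000269 /549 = 1333333.82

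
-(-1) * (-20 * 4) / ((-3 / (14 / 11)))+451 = 16003 / 33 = 484.94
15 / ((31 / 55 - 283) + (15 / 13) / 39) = -139425 / 2624971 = -0.05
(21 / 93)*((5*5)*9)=1575 / 31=50.81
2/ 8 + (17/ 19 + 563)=42875/ 76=564.14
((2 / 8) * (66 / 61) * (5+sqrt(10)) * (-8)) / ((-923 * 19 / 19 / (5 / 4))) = 165 * sqrt(10) / 56303+825 / 56303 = 0.02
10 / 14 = 5 / 7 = 0.71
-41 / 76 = -0.54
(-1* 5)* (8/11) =-40/11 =-3.64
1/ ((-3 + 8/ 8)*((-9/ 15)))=5/ 6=0.83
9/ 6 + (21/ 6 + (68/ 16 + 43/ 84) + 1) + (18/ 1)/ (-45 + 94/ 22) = 10.32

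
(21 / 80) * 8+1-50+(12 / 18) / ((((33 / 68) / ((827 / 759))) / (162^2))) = 1091922613 / 27830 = 39235.45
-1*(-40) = 40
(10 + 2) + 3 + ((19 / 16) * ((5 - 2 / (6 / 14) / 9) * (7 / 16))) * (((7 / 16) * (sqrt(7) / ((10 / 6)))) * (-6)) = 5.30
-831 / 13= -63.92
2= 2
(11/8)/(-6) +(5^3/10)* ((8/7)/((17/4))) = 17891/5712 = 3.13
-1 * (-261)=261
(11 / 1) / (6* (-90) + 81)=-11 / 459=-0.02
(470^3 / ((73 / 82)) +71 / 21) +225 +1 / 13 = 2324186230937 / 19929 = 116623324.35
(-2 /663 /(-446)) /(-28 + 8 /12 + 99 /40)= -40 /147011189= -0.00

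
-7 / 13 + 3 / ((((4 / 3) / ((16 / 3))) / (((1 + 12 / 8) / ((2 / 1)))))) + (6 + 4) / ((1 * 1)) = 318 / 13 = 24.46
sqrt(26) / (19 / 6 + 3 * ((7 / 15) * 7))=30 * sqrt(26) / 389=0.39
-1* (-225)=225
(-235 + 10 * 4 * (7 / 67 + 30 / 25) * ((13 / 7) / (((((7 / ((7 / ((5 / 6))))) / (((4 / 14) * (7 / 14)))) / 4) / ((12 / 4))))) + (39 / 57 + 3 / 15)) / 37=-10844339 / 11539745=-0.94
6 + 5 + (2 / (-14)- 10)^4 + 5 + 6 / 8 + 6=101865215 / 9604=10606.54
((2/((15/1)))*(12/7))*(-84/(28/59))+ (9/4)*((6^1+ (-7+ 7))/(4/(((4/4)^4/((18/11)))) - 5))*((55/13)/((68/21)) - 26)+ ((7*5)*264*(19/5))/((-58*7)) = -342.64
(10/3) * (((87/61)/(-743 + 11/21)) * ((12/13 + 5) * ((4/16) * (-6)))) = 703395/12364456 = 0.06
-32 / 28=-8 / 7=-1.14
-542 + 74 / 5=-2636 / 5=-527.20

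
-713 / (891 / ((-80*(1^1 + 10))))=57040 / 81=704.20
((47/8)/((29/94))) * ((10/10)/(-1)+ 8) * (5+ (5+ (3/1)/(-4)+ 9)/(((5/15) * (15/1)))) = 2365839/2320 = 1019.76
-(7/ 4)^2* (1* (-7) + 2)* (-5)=-1225/ 16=-76.56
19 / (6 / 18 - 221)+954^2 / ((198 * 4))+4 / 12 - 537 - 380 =2538326 / 10923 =232.38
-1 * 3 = -3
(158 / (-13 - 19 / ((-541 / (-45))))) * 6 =-128217 / 1972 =-65.02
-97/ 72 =-1.35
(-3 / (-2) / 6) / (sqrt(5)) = sqrt(5) / 20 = 0.11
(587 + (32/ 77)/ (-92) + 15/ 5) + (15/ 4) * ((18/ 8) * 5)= 17913537/ 28336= 632.18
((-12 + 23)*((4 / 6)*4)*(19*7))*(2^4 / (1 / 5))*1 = 936320 / 3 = 312106.67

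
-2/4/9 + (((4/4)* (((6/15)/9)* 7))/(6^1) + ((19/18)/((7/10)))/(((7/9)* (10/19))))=24343/6615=3.68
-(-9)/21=3/7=0.43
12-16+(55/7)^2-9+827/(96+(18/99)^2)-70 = -1029251/81340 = -12.65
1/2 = 0.50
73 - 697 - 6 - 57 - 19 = -706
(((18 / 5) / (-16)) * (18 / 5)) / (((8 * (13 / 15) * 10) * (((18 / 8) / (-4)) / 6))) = 81 / 650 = 0.12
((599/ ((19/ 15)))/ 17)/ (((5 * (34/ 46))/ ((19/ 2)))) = 41331/ 578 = 71.51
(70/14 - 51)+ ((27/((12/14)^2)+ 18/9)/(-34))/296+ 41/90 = -82511647/1811520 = -45.55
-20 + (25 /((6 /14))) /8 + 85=1735 /24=72.29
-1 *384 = -384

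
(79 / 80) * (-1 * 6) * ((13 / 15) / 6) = -1027 / 1200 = -0.86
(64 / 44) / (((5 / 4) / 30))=384 / 11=34.91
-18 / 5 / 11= -18 / 55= -0.33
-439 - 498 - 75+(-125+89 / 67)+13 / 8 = -607849 / 536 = -1134.05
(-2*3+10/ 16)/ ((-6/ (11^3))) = 57233/ 48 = 1192.35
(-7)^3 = -343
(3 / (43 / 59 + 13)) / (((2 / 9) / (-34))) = -1003 / 30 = -33.43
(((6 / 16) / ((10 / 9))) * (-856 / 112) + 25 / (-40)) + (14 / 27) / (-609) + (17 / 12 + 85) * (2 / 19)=5.89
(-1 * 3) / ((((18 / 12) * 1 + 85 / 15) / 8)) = -144 / 43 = -3.35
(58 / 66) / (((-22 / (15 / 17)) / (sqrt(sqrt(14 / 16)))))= -145 * 14^(1 / 4) / 8228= -0.03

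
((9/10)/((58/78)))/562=351/162980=0.00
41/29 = 1.41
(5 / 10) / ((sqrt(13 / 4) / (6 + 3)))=9 * sqrt(13) / 13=2.50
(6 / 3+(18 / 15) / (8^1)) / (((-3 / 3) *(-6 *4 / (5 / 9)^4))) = 5375 / 629856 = 0.01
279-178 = 101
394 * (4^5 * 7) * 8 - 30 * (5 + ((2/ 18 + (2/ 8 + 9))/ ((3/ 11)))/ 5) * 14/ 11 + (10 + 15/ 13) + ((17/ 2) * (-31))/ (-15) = 290773347583/ 12870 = 22593111.70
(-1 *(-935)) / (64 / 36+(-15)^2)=8415 / 2041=4.12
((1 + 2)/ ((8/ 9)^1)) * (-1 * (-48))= 162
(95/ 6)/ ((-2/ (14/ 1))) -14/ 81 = -17983/ 162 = -111.01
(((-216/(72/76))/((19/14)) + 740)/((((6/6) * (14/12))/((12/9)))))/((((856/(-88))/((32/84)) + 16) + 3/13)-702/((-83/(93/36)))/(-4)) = -217250176/4907105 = -44.27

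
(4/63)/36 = 1/567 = 0.00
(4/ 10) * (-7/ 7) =-2/ 5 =-0.40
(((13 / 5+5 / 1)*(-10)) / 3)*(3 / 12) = -19 / 3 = -6.33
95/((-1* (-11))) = 95/11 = 8.64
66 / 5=13.20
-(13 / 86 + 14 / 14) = -99 / 86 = -1.15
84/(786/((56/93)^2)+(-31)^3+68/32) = -0.00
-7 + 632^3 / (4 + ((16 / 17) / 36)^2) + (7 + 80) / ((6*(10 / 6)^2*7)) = 517061386553743 / 8194550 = 63098203.87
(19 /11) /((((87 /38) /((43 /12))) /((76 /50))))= 294937 /71775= 4.11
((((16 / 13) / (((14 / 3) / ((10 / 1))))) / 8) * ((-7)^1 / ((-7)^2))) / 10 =-3 / 637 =-0.00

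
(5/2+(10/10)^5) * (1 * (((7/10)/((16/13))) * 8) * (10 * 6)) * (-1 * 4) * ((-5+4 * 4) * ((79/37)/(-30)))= 553553/185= 2992.18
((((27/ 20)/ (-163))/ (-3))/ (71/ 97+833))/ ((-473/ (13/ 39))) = -291/ 124703006560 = -0.00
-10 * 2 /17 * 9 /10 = -18 /17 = -1.06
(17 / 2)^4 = 83521 / 16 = 5220.06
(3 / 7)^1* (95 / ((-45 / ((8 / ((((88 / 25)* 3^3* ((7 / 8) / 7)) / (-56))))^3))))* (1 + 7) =30507008000000 / 78594219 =388158.42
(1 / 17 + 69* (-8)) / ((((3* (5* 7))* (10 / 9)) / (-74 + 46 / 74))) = 15284907 / 44030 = 347.15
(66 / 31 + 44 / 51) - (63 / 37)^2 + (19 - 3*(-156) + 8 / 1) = 1071572936 / 2164389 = 495.09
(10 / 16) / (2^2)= 5 / 32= 0.16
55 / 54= 1.02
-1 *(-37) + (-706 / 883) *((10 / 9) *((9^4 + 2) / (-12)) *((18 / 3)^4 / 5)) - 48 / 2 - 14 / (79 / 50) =8785363029 / 69757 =125942.39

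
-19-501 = -520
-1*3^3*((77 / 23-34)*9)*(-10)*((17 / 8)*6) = -43685325 / 46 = -949680.98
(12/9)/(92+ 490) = 2/873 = 0.00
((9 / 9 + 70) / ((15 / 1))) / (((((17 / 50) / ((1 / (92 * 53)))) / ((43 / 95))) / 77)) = 235081 / 2362422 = 0.10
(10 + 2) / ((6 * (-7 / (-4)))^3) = 32 / 3087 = 0.01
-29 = -29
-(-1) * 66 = 66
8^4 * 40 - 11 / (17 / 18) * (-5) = 2786270 / 17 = 163898.24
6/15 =2/5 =0.40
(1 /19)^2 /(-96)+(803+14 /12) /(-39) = -27869239 /1351584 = -20.62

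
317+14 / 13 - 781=-6018 / 13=-462.92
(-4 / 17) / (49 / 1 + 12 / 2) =-4 / 935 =-0.00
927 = 927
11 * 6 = 66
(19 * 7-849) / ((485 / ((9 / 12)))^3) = -4833 / 1825346000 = -0.00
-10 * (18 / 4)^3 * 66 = -120285 / 2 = -60142.50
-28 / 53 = -0.53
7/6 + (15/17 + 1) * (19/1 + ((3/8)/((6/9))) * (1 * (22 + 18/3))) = 6791/102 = 66.58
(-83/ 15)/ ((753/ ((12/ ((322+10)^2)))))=-0.00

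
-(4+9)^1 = -13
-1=-1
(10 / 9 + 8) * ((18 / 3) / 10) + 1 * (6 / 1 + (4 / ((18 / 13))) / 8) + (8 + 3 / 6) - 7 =2399 / 180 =13.33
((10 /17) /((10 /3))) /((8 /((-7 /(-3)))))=0.05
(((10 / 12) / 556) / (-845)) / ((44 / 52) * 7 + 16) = -1 / 12359880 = -0.00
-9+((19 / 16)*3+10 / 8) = -67 / 16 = -4.19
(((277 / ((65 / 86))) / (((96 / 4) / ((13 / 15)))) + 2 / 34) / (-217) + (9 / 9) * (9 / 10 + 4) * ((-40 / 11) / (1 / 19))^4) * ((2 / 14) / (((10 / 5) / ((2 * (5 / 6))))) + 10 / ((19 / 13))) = 548179748599825704233 / 705280874760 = 777250267.54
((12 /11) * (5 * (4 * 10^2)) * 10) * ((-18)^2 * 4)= 311040000 /11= 28276363.64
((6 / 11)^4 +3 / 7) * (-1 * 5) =-264975 / 102487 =-2.59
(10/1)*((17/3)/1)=56.67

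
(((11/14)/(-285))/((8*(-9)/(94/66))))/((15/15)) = 47/861840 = 0.00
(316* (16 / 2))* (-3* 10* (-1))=75840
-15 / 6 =-5 / 2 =-2.50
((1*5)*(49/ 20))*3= 147/ 4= 36.75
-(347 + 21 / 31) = -10778 / 31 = -347.68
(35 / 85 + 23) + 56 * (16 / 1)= 15630 / 17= 919.41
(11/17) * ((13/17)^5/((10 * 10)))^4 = 209054601523688793826811/6909193391300873288082721700000000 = 0.00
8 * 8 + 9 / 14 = 905 / 14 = 64.64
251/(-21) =-11.95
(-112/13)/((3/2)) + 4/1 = -68/39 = -1.74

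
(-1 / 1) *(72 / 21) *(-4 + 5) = -24 / 7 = -3.43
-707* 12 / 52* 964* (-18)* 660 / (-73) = -25595754.18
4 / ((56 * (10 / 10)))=1 / 14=0.07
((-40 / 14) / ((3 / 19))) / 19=-20 / 21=-0.95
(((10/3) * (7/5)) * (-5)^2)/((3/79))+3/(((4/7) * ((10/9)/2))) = 554701/180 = 3081.67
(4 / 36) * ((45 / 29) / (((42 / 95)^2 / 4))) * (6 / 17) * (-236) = -21299000 / 72471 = -293.90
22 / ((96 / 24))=11 / 2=5.50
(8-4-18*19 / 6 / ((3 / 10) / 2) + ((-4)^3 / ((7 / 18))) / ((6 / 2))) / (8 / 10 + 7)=-1160 / 21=-55.24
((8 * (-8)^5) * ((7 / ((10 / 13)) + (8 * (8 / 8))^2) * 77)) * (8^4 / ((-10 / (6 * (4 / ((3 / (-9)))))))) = -1087878708854784 / 25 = -43515148354191.36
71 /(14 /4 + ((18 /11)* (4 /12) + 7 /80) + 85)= 62480 /78437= 0.80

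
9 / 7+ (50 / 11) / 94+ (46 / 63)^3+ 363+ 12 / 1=48700645825 / 129274299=376.72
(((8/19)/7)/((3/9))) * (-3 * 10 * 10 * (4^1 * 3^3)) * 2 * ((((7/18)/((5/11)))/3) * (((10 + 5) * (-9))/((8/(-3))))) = -3207600/19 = -168821.05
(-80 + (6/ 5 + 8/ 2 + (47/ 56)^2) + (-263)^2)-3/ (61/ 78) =66084225041/ 956480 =69091.07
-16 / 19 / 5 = -16 / 95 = -0.17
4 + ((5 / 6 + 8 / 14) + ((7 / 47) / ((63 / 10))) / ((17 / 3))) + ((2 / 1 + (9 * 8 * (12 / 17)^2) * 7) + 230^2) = 30326201117 / 570486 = 53158.54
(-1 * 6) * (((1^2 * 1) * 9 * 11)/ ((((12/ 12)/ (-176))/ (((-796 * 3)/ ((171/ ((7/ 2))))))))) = -97086528/ 19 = -5109817.26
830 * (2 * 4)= 6640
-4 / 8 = -1 / 2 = -0.50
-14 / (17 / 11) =-154 / 17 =-9.06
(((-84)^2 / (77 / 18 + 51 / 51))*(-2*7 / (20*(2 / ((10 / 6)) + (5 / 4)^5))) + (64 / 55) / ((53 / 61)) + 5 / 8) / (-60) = 5796393937 / 1594282400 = 3.64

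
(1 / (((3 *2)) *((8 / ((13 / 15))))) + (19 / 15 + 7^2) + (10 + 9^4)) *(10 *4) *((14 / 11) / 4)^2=233598925 / 8712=26813.47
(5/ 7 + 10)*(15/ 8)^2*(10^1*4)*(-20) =-421875/ 14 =-30133.93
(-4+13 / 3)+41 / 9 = 44 / 9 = 4.89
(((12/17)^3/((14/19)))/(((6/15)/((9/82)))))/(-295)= -36936/83191829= -0.00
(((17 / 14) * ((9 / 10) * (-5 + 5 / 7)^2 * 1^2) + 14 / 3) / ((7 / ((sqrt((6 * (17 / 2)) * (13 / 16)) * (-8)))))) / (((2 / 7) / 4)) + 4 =-2544.05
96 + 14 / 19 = 96.74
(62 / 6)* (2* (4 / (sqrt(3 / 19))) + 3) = 31 + 248* sqrt(57) / 9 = 239.04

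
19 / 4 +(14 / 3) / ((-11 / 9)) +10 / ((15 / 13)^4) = 2928493 / 445500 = 6.57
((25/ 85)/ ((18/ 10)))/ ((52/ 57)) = 475/ 2652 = 0.18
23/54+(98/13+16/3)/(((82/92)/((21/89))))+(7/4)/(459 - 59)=3.84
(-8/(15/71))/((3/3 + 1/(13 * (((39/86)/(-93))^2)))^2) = -2741627512/758228815815135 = -0.00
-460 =-460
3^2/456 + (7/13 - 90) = -176737/1976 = -89.44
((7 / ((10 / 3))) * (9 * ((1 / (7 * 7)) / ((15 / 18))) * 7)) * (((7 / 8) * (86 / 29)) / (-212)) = -24381 / 614800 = -0.04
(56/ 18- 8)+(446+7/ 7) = 3979/ 9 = 442.11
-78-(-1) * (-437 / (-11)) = -421 / 11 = -38.27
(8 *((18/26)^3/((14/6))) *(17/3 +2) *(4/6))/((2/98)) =625968/2197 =284.92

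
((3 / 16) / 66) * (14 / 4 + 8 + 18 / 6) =29 / 704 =0.04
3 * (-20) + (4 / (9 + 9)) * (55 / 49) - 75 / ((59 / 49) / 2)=-4796000 / 26019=-184.33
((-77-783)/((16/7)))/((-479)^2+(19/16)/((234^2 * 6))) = -395557344/241214810807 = -0.00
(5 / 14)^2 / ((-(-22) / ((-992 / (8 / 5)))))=-3875 / 1078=-3.59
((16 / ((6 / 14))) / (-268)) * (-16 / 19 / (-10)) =-0.01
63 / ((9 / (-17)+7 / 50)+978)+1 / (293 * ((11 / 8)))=179239402 / 2678213087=0.07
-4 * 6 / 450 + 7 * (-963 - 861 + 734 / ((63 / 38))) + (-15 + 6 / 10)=-2178752 / 225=-9683.34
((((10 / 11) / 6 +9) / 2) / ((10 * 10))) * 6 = 151 / 550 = 0.27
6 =6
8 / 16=1 / 2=0.50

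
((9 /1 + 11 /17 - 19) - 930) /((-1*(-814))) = -15969 /13838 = -1.15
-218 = -218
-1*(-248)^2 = -61504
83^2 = 6889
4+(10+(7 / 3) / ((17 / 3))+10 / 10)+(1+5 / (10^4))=558017 / 34000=16.41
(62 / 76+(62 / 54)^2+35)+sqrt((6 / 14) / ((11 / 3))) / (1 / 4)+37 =12*sqrt(77) / 77+2053661 / 27702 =75.50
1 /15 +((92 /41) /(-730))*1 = 571 /8979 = 0.06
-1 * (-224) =224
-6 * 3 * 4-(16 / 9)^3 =-56584 / 729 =-77.62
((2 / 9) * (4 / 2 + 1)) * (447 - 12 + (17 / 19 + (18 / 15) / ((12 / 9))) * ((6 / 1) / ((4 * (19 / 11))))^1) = 1050651 / 3610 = 291.04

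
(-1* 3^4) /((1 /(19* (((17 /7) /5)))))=-26163 /35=-747.51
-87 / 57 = -29 / 19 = -1.53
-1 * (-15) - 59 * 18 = -1047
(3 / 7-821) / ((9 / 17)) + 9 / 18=-195233 / 126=-1549.47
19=19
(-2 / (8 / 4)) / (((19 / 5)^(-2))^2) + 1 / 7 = -911622 / 4375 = -208.37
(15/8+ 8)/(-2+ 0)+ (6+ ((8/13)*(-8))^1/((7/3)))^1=-1525/1456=-1.05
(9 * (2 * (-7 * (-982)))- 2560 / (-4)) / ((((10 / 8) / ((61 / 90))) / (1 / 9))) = 15173384 / 2025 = 7493.03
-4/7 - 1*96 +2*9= -550/7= -78.57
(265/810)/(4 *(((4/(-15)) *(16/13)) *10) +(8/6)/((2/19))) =-0.71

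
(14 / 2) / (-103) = -7 / 103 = -0.07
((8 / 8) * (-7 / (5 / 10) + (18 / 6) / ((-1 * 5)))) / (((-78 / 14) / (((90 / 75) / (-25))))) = -1022 / 8125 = -0.13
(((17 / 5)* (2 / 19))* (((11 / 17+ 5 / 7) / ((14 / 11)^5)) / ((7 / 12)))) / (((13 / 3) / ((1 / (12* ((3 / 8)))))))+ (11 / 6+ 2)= 23471009701 / 6102453630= 3.85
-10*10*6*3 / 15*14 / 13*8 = -13440 / 13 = -1033.85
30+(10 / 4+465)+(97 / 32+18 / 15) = 501.73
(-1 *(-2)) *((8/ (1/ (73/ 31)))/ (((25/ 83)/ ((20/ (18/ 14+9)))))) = 339304/ 1395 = 243.23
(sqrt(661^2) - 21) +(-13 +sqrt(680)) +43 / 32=2* sqrt(170) +20107 / 32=654.42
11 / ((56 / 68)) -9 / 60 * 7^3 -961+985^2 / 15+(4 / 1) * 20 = 63762.57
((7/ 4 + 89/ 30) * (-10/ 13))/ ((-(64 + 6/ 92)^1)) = 6509/ 114933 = 0.06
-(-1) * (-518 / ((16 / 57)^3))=-47964987 / 2048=-23420.40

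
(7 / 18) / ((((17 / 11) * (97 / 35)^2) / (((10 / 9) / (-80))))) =-0.00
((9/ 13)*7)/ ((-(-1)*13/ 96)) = 6048/ 169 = 35.79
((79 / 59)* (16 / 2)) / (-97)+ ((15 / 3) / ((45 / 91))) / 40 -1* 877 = -1806572287 / 2060280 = -876.86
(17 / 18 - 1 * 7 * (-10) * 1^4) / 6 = 1277 / 108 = 11.82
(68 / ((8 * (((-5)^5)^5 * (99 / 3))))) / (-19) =0.00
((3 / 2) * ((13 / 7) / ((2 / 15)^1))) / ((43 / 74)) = 21645 / 602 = 35.96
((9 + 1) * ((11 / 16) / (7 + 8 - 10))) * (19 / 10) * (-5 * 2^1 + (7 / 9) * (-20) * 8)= -25289 / 72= -351.24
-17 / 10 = -1.70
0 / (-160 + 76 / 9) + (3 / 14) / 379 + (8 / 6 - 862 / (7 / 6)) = -11739895 / 15918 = -737.52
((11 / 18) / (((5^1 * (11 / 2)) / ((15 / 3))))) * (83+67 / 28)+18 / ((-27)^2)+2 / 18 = 21827 / 2268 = 9.62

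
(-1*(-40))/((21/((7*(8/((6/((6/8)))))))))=40/3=13.33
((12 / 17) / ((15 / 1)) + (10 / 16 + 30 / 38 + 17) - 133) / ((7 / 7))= -1479837 / 12920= -114.54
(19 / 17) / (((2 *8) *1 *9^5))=19 / 16061328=0.00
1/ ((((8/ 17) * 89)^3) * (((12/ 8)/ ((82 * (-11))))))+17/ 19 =4559938135/ 5143453824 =0.89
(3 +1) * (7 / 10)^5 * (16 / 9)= 33614 / 28125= 1.20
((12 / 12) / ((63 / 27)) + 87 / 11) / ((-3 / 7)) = -214 / 11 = -19.45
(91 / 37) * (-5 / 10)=-1.23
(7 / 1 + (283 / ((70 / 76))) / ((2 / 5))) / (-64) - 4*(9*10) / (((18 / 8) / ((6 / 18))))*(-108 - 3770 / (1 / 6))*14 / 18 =1900642463 / 2016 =942779.00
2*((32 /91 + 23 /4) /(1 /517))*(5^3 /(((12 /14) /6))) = 143532125 /26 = 5520466.35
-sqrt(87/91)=-sqrt(7917)/91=-0.98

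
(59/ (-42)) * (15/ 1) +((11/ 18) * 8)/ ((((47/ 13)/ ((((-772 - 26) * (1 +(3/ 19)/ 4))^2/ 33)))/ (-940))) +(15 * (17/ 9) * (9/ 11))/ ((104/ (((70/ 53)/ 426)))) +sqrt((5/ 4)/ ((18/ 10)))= -2395974684143485/ 90402312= -26503466.90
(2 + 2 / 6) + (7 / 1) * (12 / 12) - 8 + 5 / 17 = 83 / 51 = 1.63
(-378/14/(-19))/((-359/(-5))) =135/6821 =0.02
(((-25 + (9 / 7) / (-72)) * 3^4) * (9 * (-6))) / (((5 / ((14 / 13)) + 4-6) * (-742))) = -3063987 / 54908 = -55.80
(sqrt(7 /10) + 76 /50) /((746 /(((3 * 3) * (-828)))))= -141588 /9325 - 1863 * sqrt(70) /1865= -23.54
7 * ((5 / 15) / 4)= 7 / 12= 0.58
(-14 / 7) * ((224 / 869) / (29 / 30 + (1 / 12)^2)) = -322560 / 609169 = -0.53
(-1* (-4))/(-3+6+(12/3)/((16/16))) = 4/7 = 0.57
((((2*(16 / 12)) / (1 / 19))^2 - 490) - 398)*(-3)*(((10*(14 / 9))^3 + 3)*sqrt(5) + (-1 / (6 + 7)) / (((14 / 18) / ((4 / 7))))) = 181344 / 637 - 41500377944*sqrt(5) / 2187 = -42431204.19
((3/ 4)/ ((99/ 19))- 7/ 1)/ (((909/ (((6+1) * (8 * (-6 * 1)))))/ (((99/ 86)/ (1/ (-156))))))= -1976520/ 4343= -455.10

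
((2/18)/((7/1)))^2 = 1/3969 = 0.00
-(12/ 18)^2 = -0.44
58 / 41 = 1.41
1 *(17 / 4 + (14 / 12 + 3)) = 8.42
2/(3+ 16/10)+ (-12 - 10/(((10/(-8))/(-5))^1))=-1186/23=-51.57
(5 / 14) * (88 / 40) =11 / 14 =0.79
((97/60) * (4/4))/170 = 97/10200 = 0.01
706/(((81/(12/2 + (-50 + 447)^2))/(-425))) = -47292380750/81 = -583856552.47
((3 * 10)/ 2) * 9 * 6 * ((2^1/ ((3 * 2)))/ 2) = 135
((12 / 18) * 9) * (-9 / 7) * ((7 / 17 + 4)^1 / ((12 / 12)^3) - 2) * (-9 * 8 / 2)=669.78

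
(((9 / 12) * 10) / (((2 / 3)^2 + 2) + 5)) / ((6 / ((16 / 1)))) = 2.69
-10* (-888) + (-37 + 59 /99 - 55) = 870071 /99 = 8788.60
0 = 0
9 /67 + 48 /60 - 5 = -1362 /335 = -4.07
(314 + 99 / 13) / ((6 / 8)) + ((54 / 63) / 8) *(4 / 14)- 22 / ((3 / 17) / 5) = -743311 / 3822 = -194.48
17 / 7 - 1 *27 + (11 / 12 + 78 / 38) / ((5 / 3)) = -60621 / 2660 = -22.79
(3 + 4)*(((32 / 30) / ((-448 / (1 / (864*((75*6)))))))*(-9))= 1 / 2592000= 0.00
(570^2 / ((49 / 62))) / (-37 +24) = -20143800 / 637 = -31622.92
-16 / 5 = -3.20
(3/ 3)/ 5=1/ 5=0.20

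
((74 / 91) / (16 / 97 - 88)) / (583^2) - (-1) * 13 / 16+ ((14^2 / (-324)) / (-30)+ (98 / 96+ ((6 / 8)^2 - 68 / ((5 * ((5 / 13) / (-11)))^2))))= -11859659808596297989 / 5336335474470000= -2222.44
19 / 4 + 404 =1635 / 4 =408.75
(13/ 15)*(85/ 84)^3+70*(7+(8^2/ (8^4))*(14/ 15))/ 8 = 62.28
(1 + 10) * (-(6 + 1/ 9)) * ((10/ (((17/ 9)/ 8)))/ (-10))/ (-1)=-4840/ 17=-284.71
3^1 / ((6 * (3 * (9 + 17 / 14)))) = 7 / 429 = 0.02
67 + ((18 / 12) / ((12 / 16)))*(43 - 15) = 123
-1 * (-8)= 8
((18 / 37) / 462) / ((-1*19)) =-3 / 54131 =-0.00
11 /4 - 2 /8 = 5 /2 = 2.50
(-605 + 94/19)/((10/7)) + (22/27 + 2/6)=-2148899/5130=-418.89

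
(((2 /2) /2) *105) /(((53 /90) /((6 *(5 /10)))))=14175 /53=267.45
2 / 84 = 1 / 42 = 0.02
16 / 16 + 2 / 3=5 / 3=1.67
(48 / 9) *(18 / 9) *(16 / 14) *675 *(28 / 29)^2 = 6451200 / 841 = 7670.87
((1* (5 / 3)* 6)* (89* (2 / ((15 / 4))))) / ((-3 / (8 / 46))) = -5696 / 207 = -27.52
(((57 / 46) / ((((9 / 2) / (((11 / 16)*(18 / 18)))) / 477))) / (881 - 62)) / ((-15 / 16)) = -11077 / 94185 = -0.12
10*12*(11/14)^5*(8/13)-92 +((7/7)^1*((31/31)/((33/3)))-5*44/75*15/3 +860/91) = -540851977/7210203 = -75.01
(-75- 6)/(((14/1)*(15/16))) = -216/35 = -6.17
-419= -419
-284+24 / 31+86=-6114 / 31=-197.23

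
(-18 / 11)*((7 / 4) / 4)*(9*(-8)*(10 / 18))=315 / 11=28.64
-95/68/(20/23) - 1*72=-20021/272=-73.61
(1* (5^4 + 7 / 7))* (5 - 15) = -6260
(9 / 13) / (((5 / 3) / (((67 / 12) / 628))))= 603 / 163280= 0.00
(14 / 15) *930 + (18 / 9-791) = 79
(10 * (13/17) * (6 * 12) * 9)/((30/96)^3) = 69009408/425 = 162375.08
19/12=1.58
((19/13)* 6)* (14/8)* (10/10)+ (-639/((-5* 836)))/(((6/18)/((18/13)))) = 217104/13585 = 15.98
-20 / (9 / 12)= -80 / 3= -26.67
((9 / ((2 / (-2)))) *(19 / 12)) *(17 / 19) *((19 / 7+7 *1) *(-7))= 867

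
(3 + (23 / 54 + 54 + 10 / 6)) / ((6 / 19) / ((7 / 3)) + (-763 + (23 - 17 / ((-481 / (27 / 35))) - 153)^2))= 17183302934525 / 4690393103033856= 0.00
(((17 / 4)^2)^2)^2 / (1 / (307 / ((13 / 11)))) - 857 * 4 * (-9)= 23583417794993 / 851968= 27681107.50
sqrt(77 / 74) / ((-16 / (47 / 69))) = -47 * sqrt(5698) / 81696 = -0.04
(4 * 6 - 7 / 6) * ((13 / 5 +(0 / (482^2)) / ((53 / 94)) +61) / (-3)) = -7261 / 15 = -484.07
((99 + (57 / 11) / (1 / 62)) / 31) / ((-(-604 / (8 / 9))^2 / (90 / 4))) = -15410 / 23325423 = -0.00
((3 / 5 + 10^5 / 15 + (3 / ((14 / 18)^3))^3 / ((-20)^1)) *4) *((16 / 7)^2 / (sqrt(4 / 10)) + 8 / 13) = 128892115761944 / 7868953365 + 2062273852191104 *sqrt(10) / 29659901145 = 236255.23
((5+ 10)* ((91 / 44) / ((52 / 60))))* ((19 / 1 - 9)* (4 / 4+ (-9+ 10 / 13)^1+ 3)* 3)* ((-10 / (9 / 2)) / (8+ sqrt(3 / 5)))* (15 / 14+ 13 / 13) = 10875000 / 4121 - 271875* sqrt(15) / 4121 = 2383.41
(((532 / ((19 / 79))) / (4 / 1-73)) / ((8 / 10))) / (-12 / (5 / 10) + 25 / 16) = 44240 / 24771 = 1.79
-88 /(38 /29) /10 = -638 /95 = -6.72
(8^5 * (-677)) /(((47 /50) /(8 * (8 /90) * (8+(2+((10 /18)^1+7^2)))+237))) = -6592655548.28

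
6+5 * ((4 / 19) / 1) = 7.05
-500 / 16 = -125 / 4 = -31.25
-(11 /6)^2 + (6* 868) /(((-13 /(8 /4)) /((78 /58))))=-1128437 /1044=-1080.88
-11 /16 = -0.69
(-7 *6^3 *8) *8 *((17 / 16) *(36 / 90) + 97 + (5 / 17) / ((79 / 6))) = -63320999616 / 6715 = -9429784.01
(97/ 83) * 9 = 873/ 83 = 10.52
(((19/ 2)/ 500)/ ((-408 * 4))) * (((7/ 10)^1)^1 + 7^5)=-3193463/ 16320000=-0.20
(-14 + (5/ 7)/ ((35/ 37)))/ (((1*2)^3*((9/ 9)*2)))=-649/ 784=-0.83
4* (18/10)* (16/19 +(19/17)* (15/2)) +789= 1381497/1615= 855.42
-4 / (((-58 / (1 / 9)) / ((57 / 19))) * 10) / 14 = 1 / 6090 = 0.00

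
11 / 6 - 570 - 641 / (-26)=-21197 / 39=-543.51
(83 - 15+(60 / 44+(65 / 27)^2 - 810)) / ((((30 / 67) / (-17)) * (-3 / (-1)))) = 3355885816 / 360855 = 9299.82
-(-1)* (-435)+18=-417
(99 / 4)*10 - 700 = -905 / 2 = -452.50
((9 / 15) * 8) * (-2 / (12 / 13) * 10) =-104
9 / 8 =1.12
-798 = -798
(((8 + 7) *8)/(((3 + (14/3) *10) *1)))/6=60/149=0.40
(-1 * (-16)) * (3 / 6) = 8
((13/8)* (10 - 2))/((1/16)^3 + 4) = 53248/16385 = 3.25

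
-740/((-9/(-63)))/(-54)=2590/27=95.93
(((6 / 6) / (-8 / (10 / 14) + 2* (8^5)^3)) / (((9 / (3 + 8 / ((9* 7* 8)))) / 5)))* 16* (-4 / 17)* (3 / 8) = -4750 / 141309234401749029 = -0.00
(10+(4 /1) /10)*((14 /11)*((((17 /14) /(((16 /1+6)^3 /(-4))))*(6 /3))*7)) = -6188 /73205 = -0.08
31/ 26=1.19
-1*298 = -298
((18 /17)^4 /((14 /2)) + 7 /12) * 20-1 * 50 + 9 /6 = -33.24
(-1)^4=1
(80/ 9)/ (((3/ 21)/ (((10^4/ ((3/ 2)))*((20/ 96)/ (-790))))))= -700000/ 6399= -109.39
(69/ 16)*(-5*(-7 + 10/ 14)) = 3795/ 28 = 135.54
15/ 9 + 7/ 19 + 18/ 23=3694/ 1311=2.82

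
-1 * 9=-9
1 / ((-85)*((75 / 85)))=-0.01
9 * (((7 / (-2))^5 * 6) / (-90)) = 50421 / 160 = 315.13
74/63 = 1.17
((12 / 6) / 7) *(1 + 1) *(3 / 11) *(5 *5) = 300 / 77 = 3.90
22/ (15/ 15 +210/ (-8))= -88/ 101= -0.87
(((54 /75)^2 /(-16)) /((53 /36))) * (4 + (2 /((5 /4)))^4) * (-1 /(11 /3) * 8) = 115403616 /227734375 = 0.51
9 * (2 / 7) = 18 / 7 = 2.57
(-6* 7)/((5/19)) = -798/5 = -159.60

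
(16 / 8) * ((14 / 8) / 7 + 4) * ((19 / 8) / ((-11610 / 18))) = -323 / 10320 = -0.03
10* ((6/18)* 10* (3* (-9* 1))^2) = 24300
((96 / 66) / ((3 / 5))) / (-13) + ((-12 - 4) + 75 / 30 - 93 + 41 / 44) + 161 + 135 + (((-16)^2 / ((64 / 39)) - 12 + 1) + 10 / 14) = 4035547 / 12012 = 335.96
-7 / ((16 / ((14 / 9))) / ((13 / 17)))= -637 / 1224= -0.52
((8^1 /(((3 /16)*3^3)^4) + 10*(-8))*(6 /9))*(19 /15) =-130842108896 /1937102445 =-67.55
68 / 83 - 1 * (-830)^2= -57178632 / 83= -688899.18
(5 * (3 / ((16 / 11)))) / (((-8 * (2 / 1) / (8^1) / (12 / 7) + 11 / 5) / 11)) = 27225 / 248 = 109.78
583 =583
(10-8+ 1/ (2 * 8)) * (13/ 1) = 429/ 16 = 26.81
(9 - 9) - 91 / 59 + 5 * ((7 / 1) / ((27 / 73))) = 148288 / 1593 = 93.09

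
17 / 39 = 0.44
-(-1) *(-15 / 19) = -15 / 19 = -0.79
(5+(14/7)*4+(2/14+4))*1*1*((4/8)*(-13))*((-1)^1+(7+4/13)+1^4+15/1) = -17400/7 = -2485.71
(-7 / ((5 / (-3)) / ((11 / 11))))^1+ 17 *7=616 / 5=123.20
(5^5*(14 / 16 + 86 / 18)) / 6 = 1271875 / 432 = 2944.16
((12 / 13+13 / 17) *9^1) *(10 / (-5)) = -6714 / 221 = -30.38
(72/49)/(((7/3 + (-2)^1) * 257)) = 216/12593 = 0.02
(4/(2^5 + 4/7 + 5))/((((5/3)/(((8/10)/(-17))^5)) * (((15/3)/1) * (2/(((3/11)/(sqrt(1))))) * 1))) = -0.00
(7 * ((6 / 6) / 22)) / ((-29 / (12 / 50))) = -21 / 7975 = -0.00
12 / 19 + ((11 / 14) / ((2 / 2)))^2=4651 / 3724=1.25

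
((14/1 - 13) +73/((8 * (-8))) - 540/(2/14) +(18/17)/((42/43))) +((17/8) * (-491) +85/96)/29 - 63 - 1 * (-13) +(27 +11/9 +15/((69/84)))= -6019944835/1576512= -3818.52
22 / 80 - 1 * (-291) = 11651 / 40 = 291.28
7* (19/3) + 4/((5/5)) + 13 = 184/3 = 61.33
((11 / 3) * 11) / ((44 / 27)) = 99 / 4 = 24.75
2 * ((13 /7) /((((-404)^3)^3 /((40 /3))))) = -65 /376297729660871949041664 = -0.00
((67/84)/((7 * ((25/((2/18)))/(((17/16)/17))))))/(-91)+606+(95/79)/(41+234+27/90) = 25388104437101971/41894259825600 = 606.00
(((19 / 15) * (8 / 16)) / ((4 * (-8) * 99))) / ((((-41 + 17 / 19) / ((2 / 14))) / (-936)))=-4693 / 7040880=-0.00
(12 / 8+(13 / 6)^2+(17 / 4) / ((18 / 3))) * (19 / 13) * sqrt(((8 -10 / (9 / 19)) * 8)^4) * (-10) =-10518746560 / 9477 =-1109923.66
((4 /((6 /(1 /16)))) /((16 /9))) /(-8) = -3 /1024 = -0.00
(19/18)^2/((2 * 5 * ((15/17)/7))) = 42959/48600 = 0.88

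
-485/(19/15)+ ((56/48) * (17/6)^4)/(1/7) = 21187651/147744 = 143.41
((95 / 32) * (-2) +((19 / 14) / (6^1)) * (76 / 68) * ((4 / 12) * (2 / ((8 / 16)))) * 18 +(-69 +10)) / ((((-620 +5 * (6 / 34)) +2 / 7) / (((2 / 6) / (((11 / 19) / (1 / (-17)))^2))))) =13488043 / 41202434064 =0.00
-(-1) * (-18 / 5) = -18 / 5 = -3.60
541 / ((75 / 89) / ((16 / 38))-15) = -385192 / 9255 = -41.62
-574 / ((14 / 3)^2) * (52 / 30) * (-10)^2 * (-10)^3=31980000 / 7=4568571.43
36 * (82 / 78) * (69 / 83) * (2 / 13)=67896 / 14027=4.84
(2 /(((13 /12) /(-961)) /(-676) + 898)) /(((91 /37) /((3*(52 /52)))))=10240416 /3769487911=0.00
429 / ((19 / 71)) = 30459 / 19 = 1603.11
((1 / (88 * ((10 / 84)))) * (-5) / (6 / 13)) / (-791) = 13 / 9944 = 0.00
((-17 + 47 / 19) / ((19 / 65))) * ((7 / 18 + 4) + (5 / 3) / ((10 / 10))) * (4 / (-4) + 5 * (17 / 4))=-4399785 / 722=-6093.89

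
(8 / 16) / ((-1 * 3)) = -1 / 6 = -0.17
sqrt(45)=6.71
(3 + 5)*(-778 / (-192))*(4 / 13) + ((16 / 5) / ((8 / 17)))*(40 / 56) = 4049 / 273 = 14.83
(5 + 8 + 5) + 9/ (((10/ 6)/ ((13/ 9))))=129/ 5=25.80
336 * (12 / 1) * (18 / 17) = 72576 / 17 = 4269.18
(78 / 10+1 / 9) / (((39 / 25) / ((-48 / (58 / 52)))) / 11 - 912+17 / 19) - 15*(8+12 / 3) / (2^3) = -61720436435 / 2742072318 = -22.51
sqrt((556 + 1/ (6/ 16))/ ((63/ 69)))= 2*sqrt(67459)/ 21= 24.74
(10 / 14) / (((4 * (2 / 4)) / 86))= 215 / 7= 30.71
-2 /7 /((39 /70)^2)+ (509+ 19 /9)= 776000 /1521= 510.19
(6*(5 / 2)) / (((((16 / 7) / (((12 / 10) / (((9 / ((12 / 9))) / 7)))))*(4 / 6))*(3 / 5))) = 245 / 12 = 20.42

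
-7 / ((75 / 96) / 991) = -221984 / 25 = -8879.36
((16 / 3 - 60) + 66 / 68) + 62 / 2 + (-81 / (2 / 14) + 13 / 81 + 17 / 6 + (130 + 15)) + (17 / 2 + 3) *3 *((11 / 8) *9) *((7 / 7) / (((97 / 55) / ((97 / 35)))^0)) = -325297 / 22032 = -14.76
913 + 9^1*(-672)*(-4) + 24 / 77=1933109 / 77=25105.31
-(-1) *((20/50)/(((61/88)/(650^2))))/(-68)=-3718000/1037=-3585.34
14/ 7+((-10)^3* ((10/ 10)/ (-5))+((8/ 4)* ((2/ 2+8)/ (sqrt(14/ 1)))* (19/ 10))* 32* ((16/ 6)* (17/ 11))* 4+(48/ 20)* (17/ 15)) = 5118/ 25+496128* sqrt(14)/ 385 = 5026.38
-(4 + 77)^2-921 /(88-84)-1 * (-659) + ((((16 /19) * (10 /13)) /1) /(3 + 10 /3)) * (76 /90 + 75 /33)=-3798584197 /619476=-6131.93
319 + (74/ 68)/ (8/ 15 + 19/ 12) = 689831/ 2159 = 319.51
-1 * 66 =-66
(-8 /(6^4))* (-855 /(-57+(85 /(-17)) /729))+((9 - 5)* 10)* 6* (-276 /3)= -22080.09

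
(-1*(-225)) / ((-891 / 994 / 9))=-24850 / 11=-2259.09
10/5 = 2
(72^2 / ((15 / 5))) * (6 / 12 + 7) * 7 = 90720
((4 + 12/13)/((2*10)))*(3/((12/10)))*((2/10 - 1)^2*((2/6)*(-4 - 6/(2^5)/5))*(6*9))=-46512/1625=-28.62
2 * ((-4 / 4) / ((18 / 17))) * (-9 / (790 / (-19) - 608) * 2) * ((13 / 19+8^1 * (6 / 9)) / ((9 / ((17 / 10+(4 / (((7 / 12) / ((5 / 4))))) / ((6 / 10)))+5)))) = -71981 / 98010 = -0.73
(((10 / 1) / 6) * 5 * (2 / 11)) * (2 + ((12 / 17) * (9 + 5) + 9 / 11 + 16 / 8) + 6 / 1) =193550 / 6171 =31.36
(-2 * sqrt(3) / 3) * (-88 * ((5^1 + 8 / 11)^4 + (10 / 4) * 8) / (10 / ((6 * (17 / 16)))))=70994.11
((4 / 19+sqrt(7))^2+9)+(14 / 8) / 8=8*sqrt(7) / 19+187871 / 11552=17.38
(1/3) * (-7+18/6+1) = -1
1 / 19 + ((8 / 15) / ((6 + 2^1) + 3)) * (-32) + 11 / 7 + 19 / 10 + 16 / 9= 98761 / 26334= 3.75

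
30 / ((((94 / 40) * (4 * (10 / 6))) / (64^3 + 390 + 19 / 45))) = 23628098 / 47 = 502725.49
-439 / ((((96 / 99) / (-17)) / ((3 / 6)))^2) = -138162519 / 4096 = -33731.08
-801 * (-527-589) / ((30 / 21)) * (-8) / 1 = -25029648 / 5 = -5005929.60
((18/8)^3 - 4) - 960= -60967/64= -952.61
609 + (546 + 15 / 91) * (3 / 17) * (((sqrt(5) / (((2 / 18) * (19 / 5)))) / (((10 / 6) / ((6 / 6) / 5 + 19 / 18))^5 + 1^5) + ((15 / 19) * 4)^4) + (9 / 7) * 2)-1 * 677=123620675642625555 * sqrt(5) / 2773577909751649 + 1060032458594 / 108557393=9864.38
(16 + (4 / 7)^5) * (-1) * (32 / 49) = -8637952 / 823543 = -10.49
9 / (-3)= -3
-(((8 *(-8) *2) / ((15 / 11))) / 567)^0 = -1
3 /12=1 /4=0.25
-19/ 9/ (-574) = 19/ 5166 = 0.00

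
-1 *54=-54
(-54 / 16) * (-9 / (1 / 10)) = 1215 / 4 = 303.75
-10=-10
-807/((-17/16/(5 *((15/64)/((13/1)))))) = 60525/884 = 68.47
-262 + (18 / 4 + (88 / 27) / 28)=-257.38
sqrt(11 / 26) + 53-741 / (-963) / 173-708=-36373868 / 55533 + sqrt(286) / 26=-654.35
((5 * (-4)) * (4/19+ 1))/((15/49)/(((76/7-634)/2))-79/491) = 574700770/3842617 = 149.56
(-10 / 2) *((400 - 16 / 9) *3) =-17920 / 3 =-5973.33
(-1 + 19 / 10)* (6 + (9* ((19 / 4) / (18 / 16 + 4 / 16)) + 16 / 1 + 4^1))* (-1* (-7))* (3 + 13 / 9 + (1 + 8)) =24178 / 5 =4835.60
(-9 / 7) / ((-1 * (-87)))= -3 / 203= -0.01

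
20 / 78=10 / 39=0.26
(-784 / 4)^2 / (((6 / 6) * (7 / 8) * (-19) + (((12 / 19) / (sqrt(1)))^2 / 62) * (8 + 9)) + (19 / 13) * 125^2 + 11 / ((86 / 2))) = 1922572975232 / 1142067133955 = 1.68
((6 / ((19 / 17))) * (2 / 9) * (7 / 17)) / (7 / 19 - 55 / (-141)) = 329 / 508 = 0.65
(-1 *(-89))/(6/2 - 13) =-89/10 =-8.90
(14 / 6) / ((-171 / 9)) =-7 / 57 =-0.12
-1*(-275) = 275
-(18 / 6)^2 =-9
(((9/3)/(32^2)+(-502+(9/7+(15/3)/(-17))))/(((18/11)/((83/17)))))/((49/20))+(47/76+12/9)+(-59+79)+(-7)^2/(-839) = -4283271033434131/7281485600256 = -588.24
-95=-95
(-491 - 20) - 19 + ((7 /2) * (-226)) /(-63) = -517.44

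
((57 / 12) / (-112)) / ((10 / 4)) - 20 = -22419 / 1120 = -20.02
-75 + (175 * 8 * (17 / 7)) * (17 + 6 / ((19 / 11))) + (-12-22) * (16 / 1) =1310839 / 19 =68991.53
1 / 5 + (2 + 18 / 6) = 26 / 5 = 5.20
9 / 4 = 2.25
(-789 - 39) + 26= -802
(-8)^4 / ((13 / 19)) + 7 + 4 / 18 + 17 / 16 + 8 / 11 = 123458791 / 20592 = 5995.47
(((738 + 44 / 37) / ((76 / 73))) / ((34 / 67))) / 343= 66884425 / 16396772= 4.08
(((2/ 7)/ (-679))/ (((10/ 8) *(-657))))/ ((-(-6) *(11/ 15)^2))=20/ 125949747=0.00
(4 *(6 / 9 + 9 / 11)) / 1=196 / 33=5.94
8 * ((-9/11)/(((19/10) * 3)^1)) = -240/209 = -1.15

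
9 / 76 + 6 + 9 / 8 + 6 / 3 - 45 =-35.76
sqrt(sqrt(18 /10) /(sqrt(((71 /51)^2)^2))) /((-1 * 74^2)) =-51 * sqrt(3) * 5^(3 /4) /1943980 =-0.00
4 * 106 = 424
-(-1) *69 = 69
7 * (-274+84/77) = -21014/11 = -1910.36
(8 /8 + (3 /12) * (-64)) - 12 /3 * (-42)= 153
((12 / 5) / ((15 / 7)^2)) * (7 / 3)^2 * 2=19208 / 3375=5.69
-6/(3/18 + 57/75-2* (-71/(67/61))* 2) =-60300/2607913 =-0.02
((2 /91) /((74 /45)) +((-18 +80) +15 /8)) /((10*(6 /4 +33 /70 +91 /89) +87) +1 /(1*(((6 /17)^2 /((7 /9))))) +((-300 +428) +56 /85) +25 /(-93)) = 32689668956355 /128721916748854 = 0.25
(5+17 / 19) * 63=7056 / 19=371.37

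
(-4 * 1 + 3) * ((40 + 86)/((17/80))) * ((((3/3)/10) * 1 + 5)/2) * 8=-12096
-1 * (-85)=85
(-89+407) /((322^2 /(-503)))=-79977 /51842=-1.54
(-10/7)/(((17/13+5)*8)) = -65/2296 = -0.03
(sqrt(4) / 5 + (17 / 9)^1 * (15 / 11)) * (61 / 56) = 29951 / 9240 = 3.24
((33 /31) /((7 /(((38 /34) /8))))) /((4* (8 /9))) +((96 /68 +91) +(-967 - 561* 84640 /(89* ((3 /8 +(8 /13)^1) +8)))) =-5061306886701 /84050176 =-60217.68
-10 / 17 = -0.59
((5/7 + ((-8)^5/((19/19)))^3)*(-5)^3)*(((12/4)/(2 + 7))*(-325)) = -3335185270920465625/7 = -476455038702923660.71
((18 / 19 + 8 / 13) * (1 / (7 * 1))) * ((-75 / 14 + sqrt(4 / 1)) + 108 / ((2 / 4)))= 44197 / 931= 47.47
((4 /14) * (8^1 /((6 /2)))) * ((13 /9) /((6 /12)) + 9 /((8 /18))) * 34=16184 /27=599.41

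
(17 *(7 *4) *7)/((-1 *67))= -3332/67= -49.73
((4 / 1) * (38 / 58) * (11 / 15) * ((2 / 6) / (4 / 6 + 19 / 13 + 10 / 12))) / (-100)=-0.00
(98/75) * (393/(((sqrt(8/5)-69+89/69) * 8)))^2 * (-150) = -2458592712303098805/23805546684856448-907447100785785 * sqrt(10)/743923333901764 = -107.14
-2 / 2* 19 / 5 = -19 / 5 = -3.80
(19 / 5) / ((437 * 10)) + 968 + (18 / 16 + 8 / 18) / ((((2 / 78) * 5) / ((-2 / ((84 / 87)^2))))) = 5094423169 / 5409600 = 941.74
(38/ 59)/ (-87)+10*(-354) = -18170858/ 5133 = -3540.01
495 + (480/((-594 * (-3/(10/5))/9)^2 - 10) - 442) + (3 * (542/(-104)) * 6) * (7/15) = 11801809/1272830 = 9.27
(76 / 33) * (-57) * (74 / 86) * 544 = -29064832 / 473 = -61447.85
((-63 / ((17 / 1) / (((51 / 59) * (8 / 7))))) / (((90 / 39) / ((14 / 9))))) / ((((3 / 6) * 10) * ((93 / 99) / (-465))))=72072 / 295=244.31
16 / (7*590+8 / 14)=56 / 14457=0.00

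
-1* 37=-37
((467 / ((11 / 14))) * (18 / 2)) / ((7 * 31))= 8406 / 341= 24.65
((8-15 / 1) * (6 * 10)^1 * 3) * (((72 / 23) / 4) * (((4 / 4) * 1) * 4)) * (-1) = 90720 / 23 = 3944.35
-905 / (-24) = 905 / 24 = 37.71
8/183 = 0.04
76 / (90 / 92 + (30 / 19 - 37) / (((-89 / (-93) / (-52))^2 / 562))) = -526144504 / 406894471046361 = -0.00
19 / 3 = 6.33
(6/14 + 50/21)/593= 0.00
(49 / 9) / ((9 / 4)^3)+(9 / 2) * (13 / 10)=830357 / 131220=6.33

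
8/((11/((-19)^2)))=2888/11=262.55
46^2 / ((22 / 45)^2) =1071225 / 121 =8853.10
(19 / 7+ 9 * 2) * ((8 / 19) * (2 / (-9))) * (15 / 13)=-11600 / 5187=-2.24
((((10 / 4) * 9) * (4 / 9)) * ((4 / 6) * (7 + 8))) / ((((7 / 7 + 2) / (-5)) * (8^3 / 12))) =-125 / 32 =-3.91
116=116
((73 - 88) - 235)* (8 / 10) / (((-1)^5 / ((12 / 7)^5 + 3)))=59850600 / 16807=3561.05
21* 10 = 210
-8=-8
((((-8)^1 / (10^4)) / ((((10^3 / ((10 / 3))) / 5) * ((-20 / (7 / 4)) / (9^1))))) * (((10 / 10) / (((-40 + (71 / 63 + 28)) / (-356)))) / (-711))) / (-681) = 4361 / 6142052500000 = 0.00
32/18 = 1.78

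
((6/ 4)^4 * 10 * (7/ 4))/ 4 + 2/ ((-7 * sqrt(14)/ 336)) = 2835/ 128-48 * sqrt(14)/ 7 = -3.51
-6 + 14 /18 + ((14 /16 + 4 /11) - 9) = -10283 /792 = -12.98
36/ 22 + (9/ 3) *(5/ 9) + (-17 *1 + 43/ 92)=-40165/ 3036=-13.23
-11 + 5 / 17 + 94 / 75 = -12052 / 1275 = -9.45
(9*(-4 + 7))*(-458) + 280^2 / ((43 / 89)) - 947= 6405141 / 43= 148956.77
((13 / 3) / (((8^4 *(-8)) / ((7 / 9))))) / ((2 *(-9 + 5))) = 91 / 7077888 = 0.00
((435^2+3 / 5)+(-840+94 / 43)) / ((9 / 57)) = 769564106 / 645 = 1193122.64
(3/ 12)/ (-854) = -1/ 3416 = -0.00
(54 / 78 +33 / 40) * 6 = 2367 / 260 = 9.10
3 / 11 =0.27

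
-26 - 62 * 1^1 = -88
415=415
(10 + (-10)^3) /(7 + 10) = -58.24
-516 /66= -86 /11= -7.82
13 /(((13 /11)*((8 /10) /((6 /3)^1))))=55 /2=27.50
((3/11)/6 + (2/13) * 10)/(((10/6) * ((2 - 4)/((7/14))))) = -0.24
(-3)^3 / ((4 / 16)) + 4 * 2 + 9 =-91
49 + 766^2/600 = 154039/150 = 1026.93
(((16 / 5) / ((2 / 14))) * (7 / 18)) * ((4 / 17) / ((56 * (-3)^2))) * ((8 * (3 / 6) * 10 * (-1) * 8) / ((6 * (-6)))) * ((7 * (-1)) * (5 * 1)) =-15680 / 12393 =-1.27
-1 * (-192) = 192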